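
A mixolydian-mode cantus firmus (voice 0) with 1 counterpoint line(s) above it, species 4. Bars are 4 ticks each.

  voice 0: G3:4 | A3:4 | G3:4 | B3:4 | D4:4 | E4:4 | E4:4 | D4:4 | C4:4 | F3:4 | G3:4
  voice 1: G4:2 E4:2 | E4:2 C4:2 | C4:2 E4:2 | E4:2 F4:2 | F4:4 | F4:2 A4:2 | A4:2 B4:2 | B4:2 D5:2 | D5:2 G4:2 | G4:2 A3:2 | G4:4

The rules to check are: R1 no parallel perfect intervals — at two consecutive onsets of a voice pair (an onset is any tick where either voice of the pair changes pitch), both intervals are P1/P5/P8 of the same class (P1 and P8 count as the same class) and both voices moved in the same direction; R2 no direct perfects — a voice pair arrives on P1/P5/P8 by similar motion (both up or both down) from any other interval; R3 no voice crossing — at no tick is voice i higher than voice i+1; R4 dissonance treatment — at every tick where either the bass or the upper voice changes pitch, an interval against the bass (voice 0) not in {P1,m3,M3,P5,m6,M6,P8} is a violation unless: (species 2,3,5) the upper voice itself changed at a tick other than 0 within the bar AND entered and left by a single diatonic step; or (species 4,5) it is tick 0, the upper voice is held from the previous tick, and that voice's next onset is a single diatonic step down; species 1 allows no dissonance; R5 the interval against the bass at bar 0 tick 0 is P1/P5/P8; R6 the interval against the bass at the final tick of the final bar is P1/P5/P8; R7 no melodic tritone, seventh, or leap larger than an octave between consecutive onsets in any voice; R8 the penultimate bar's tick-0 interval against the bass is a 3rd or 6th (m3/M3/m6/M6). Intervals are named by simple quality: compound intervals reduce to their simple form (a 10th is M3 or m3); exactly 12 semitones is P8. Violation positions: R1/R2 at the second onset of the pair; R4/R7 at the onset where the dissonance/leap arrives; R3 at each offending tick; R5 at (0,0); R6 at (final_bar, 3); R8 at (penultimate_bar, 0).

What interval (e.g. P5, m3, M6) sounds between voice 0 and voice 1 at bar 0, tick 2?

M6

voice 0=G3 voice 1=E4 -> M6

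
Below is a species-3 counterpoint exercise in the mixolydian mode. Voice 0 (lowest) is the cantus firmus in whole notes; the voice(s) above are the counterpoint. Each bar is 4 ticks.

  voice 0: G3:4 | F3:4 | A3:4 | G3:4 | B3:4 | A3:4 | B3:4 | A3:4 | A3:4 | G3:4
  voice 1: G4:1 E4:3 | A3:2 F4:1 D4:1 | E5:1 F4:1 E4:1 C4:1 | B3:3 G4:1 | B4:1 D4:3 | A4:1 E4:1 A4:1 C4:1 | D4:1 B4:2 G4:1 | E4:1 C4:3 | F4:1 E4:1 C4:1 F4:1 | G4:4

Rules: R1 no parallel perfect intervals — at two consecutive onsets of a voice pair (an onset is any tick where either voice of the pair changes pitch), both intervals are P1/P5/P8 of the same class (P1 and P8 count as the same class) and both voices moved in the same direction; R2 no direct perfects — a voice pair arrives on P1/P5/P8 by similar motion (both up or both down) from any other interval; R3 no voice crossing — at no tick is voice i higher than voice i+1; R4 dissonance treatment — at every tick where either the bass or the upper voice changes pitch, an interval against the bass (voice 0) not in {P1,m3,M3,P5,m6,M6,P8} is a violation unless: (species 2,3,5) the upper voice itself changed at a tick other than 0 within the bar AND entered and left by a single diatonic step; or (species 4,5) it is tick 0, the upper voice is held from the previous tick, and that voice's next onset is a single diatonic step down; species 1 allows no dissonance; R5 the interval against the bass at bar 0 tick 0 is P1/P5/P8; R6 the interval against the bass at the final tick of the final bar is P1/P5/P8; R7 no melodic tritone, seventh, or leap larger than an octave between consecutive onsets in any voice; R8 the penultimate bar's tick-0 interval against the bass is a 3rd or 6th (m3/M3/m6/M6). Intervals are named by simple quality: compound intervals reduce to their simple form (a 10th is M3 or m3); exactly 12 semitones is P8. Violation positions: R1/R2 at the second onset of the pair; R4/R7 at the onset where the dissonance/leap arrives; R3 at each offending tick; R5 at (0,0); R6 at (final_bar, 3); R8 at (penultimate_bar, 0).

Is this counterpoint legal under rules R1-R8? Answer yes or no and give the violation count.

bar 0: v0=G3 v1=G4 (P8)
bar 1: v0=F3 v1=A3 (M3)
bar 2: v0=A3 v1=E5 (P5)
bar 3: v0=G3 v1=B3 (M3)
bar 4: v0=B3 v1=B4 (P8)
bar 5: v0=A3 v1=A4 (P8)
bar 6: v0=B3 v1=D4 (m3)
bar 7: v0=A3 v1=E4 (P5)
bar 8: v0=A3 v1=F4 (m6)
bar 9: v0=G3 v1=G4 (P8)
  R2 @ bar2.0: F3/D4 M6 -> A3/E5 P5 similar
  R7 @ bar2.0: D4->E5 leap 14st
  R7 @ bar2.1: E5->F4 leap 11st
  R1 @ bar4.0: G3/G4 P8 -> B3/B4 P8 similar
  R2 @ bar7.0: B3/G4 m6 -> A3/E4 P5 similar

No (5 violations)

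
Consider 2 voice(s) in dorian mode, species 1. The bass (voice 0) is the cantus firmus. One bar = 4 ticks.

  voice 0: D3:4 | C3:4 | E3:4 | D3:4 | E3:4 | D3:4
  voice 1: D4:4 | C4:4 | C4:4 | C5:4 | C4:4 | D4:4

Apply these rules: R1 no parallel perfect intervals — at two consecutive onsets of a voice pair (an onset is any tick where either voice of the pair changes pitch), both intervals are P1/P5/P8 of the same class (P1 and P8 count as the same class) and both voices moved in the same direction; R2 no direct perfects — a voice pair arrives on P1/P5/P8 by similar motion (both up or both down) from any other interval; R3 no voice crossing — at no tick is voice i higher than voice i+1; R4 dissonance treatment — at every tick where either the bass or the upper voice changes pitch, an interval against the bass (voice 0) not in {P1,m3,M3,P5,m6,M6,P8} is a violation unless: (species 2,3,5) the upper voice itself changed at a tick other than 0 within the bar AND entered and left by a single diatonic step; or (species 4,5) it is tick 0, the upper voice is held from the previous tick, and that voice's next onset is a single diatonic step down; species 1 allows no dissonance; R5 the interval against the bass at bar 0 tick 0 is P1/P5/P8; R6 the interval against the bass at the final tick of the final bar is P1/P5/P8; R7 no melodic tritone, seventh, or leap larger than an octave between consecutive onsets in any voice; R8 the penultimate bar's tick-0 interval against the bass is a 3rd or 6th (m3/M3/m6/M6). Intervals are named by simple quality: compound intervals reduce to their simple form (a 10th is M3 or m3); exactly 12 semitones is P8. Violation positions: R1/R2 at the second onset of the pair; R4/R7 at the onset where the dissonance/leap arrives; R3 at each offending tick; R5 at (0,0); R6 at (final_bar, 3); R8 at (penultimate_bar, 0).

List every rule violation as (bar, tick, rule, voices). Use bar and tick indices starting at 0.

bar 0: v0=D3 v1=D4 downbeat P8
bar 1: v0=C3 v1=C4 downbeat P8
bar 2: v0=E3 v1=C4 downbeat m6
bar 3: v0=D3 v1=C5 downbeat m7
bar 4: v0=E3 v1=C4 downbeat m6
bar 5: v0=D3 v1=D4 downbeat P8
  -> R1 @ bar 1 tick 0 v(0, 1): D3/D4 P8 -> C3/C4 P8 similar
  -> R4 @ bar 3 tick 0 v(0, 1): D3/C5 m7 untreated

(1, 0, R1, (0, 1))
(3, 0, R4, (0, 1))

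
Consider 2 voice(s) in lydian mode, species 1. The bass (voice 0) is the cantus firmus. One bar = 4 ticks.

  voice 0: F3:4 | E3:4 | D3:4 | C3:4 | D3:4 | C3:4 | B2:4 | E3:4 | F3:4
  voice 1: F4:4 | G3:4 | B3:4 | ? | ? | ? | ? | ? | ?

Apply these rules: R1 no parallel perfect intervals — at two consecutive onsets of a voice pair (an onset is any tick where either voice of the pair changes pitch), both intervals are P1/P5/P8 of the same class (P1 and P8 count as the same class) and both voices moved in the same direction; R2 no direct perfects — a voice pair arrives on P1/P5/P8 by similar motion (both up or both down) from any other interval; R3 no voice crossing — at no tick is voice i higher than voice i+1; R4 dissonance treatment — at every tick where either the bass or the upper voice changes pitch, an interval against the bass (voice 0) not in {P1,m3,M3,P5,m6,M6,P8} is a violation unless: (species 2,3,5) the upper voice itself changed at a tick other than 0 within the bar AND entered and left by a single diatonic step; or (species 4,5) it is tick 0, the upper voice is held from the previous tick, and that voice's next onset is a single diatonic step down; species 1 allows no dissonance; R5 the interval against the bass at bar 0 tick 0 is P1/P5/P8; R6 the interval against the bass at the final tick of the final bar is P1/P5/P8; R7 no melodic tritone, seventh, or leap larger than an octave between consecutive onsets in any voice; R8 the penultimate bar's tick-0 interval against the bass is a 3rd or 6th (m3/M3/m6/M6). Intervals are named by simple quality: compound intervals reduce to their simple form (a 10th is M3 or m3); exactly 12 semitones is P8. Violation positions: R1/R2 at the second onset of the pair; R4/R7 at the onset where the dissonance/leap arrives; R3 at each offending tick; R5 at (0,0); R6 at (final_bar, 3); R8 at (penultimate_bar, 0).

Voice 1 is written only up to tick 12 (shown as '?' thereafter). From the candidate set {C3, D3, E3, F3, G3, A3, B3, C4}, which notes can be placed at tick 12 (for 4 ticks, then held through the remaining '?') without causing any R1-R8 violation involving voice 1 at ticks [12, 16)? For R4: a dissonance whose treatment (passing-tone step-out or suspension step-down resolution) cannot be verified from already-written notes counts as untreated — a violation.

C3: violates R2,R7
D3: violates R4
E3: legal
F3: violates R4,R7
G3: violates R2
A3: legal
B3: violates R4
C4: legal

{A3, C4, E3}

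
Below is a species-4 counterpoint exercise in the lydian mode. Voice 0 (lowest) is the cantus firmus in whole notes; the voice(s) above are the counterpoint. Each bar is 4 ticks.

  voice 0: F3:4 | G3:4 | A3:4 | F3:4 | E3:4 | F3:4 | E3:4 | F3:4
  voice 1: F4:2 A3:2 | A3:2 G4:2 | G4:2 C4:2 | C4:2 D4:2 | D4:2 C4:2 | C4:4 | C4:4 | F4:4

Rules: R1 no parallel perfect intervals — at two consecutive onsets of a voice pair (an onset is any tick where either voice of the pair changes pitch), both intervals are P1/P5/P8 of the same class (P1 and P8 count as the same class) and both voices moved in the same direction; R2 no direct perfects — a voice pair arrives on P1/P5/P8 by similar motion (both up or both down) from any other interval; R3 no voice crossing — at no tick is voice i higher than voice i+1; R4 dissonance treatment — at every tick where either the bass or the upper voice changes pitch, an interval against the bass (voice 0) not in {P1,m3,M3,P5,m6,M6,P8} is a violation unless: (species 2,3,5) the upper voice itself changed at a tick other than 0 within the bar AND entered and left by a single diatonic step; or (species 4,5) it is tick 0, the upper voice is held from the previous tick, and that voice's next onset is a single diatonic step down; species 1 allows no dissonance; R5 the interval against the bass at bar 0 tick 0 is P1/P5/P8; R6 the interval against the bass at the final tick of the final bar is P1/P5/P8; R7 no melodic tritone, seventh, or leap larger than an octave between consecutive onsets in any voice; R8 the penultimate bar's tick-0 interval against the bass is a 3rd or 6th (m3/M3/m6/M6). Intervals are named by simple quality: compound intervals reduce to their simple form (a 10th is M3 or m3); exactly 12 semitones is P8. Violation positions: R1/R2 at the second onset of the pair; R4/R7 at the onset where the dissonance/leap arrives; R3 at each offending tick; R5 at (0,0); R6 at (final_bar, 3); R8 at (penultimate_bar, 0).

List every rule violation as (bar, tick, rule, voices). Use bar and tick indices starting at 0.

bar 0: v0=F3 v1=F4 downbeat P8
bar 1: v0=G3 v1=A3 downbeat M2
bar 2: v0=A3 v1=G4 downbeat m7
bar 3: v0=F3 v1=C4 downbeat P5
bar 4: v0=E3 v1=D4 downbeat m7
bar 5: v0=F3 v1=C4 downbeat P5
bar 6: v0=E3 v1=C4 downbeat m6
bar 7: v0=F3 v1=F4 downbeat P8
  -> R4 @ bar 1 tick 0 v(0, 1): G3/A3 M2 untreated
  -> R7 @ bar 1 tick 2 v(1,): A3->G4 leap 10st
  -> R4 @ bar 2 tick 0 v(0, 1): A3/G4 m7 untreated
  -> R2 @ bar 7 tick 0 v(0, 1): E3/C4 m6 -> F3/F4 P8 similar

(1, 0, R4, (0, 1))
(1, 2, R7, (1,))
(2, 0, R4, (0, 1))
(7, 0, R2, (0, 1))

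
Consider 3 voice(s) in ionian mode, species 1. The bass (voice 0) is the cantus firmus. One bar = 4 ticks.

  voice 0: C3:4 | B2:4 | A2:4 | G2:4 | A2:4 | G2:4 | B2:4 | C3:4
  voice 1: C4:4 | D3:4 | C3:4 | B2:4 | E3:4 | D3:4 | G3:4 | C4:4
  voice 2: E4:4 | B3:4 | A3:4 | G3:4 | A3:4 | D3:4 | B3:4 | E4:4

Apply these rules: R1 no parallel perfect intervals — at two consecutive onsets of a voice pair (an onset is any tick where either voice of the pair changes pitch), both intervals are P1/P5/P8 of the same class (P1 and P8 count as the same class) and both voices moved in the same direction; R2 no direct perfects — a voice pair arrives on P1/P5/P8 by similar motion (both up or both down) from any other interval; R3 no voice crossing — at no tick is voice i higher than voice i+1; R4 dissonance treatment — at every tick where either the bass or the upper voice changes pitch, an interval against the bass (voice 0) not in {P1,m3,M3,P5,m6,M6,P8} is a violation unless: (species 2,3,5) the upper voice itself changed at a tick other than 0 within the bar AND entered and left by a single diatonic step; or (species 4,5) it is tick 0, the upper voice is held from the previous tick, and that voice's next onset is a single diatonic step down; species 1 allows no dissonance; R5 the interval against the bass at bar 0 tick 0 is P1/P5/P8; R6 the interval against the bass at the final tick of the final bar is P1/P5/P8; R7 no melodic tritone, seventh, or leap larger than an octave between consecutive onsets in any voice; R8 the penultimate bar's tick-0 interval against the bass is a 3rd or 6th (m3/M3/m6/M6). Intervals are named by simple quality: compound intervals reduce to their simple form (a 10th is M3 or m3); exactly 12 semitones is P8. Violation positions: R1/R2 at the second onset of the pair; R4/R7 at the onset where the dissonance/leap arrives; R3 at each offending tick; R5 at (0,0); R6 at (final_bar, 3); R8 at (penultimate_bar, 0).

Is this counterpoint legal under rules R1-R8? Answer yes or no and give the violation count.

No (14 violations)

bar 0: v0=C3 v1=C4 v2=E4 (M3)
bar 1: v0=B2 v1=D3 v2=B3 (P8)
bar 2: v0=A2 v1=C3 v2=A3 (P8)
bar 3: v0=G2 v1=B2 v2=G3 (P8)
bar 4: v0=A2 v1=E3 v2=A3 (P8)
bar 5: v0=G2 v1=D3 v2=D3 (P5)
bar 6: v0=B2 v1=G3 v2=B3 (P8)
bar 7: v0=C3 v1=C4 v2=E4 (M3)
  R5 @ bar0.0: opens on M3
  R2 @ bar1.0: C3/E4 M3 -> B2/B3 P8 similar
  R7 @ bar1.0: C4->D3 leap 10st
  R1 @ bar2.0: B2/B3 P8 -> A2/A3 P8 similar
  R1 @ bar3.0: A2/A3 P8 -> G2/G3 P8 similar
  R1 @ bar4.0: G2/G3 P8 -> A2/A3 P8 similar
  R2 @ bar4.0: G2/B2 M3 -> A2/E3 P5 similar
  R1 @ bar5.0: A2/E3 P5 -> G2/D3 P5 similar
  R2 @ bar5.0: A2/A3 P8 -> G2/D3 P5 similar
  R2 @ bar5.0: E3/A3 P4 -> D3/D3 P1 similar
  R2 @ bar6.0: G2/D3 P5 -> B2/B3 P8 similar
  R8 @ bar6.0: penult P8 not 3rd/6th
  R2 @ bar7.0: B2/G3 m6 -> C3/C4 P8 similar
  R6 @ bar7.3: closes on M3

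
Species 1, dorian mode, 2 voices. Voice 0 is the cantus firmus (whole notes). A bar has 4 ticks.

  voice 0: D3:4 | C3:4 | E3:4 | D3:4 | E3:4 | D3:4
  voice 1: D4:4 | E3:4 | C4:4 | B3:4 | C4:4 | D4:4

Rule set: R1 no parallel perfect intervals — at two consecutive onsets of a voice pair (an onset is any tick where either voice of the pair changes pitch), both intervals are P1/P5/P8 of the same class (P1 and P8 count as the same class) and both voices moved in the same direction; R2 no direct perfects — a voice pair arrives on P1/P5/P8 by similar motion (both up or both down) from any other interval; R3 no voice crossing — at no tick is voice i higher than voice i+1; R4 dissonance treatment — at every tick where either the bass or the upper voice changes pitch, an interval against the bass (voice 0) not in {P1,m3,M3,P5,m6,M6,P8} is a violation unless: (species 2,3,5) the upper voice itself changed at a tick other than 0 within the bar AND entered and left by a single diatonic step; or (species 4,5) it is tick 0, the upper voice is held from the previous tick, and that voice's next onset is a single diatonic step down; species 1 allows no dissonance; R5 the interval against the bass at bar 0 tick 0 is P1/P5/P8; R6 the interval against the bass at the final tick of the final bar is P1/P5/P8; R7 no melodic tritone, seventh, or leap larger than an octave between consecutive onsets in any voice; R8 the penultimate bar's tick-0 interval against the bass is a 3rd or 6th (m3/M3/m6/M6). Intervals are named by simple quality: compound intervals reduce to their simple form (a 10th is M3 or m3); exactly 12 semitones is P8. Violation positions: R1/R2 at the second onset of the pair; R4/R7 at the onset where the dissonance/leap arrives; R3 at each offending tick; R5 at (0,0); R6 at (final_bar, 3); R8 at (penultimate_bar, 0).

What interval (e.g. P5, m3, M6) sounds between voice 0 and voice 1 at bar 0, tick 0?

voice 0=D3 voice 1=D4 -> P8

P8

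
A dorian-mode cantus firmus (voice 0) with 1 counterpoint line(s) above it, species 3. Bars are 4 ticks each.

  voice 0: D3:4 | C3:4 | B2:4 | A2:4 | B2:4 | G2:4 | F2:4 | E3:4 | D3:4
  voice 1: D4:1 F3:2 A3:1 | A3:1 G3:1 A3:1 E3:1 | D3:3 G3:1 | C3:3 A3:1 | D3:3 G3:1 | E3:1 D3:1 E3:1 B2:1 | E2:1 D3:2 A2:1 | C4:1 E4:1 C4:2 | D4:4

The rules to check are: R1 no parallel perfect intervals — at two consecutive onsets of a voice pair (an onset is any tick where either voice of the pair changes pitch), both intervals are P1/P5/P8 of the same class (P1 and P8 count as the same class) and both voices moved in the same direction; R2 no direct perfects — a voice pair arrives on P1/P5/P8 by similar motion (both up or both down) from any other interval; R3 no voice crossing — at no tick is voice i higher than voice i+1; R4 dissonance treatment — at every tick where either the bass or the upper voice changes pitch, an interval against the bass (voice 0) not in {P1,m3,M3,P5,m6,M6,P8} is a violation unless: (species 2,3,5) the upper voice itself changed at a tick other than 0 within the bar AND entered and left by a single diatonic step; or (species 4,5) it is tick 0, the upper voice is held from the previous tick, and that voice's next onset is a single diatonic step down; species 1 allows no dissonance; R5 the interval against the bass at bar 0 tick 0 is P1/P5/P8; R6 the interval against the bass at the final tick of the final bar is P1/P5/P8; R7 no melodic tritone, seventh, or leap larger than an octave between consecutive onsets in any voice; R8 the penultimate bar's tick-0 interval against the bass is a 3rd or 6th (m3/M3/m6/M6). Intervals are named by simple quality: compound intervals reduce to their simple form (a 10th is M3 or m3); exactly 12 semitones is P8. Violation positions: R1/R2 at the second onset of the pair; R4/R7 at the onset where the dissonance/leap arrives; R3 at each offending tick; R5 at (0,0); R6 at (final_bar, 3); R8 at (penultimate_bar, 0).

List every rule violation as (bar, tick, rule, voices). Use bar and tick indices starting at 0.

(6, 0, R3, (0, 1))
(6, 0, R4, (0, 1))
(6, 1, R7, (1,))
(7, 0, R7, (0,))
(7, 0, R7, (1,))

bar 0: v0=D3 v1=D4 downbeat P8
bar 1: v0=C3 v1=A3 downbeat M6
bar 2: v0=B2 v1=D3 downbeat m3
bar 3: v0=A2 v1=C3 downbeat m3
bar 4: v0=B2 v1=D3 downbeat m3
bar 5: v0=G2 v1=E3 downbeat M6
bar 6: v0=F2 v1=E2 downbeat m2
bar 7: v0=E3 v1=C4 downbeat m6
bar 8: v0=D3 v1=D4 downbeat P8
  -> R3 @ bar 6 tick 0 v(0, 1): F2 above E2
  -> R4 @ bar 6 tick 0 v(0, 1): F2/E2 m2 untreated
  -> R7 @ bar 6 tick 1 v(1,): E2->D3 leap 10st
  -> R7 @ bar 7 tick 0 v(0,): F2->E3 leap 11st
  -> R7 @ bar 7 tick 0 v(1,): A2->C4 leap 15st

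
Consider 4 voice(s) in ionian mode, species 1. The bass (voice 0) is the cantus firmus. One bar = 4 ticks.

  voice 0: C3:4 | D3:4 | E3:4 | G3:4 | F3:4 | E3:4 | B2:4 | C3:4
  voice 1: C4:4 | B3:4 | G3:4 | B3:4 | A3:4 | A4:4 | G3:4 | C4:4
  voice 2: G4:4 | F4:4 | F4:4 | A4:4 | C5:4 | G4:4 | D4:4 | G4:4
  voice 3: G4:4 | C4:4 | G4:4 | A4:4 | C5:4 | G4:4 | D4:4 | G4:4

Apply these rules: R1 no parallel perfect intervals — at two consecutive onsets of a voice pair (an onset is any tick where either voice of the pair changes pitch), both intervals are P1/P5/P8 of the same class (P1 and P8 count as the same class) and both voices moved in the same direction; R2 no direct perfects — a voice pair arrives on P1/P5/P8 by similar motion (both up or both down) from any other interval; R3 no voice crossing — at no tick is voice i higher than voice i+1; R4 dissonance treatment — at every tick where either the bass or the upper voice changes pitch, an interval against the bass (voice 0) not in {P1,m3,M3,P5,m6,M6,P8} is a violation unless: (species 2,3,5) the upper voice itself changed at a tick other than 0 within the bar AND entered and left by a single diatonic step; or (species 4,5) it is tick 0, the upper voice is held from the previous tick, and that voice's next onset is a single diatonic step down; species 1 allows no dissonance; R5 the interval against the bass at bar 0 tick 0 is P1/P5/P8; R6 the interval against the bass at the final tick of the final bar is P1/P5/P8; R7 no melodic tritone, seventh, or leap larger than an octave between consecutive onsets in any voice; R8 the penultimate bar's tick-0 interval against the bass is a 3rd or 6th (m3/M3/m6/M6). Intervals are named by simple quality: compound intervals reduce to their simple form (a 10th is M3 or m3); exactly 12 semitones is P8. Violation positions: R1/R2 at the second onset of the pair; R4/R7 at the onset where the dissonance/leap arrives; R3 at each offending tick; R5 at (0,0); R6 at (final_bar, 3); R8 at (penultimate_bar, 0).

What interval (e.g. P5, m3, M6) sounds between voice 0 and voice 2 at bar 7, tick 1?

voice 0=C3 voice 2=G4 -> P5

P5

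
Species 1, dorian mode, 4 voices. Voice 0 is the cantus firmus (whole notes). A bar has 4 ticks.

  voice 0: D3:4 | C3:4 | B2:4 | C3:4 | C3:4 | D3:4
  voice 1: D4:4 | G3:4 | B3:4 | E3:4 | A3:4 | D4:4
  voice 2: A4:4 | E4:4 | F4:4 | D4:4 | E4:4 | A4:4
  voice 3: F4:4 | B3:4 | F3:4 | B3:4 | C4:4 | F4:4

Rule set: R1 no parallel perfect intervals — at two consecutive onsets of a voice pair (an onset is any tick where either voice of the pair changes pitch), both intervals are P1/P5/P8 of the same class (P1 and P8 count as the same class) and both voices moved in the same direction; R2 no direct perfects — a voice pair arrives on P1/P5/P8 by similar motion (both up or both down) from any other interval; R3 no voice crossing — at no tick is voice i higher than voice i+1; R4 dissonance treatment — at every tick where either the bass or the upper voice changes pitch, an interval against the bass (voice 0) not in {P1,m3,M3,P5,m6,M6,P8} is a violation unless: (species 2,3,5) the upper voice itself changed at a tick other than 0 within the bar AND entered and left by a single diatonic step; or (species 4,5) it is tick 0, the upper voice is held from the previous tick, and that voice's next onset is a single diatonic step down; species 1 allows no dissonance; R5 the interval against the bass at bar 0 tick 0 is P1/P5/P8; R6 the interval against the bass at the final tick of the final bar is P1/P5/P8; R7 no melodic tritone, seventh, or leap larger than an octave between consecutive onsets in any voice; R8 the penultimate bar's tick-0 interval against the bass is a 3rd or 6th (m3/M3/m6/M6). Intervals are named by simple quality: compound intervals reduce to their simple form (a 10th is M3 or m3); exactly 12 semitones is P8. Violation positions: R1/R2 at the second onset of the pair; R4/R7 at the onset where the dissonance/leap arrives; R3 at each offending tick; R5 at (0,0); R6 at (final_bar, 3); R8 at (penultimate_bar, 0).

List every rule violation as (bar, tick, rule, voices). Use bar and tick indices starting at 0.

(0, 0, R3, (2, 3))
(0, 0, R5, (0, 3))
(0, 1, R3, (2, 3))
(0, 2, R3, (2, 3))
(0, 3, R3, (2, 3))
(1, 0, R2, (0, 1))
(1, 0, R3, (2, 3))
(1, 0, R4, (0, 3))
(1, 0, R7, (3,))
(1, 1, R3, (2, 3))
(1, 2, R3, (2, 3))
(1, 3, R3, (2, 3))
(2, 0, R3, (2, 3))
(2, 0, R4, (0, 2))
(2, 0, R4, (0, 3))
(2, 0, R7, (3,))
(2, 1, R3, (2, 3))
(2, 2, R3, (2, 3))
(2, 3, R3, (2, 3))
(3, 0, R3, (2, 3))
(3, 0, R4, (0, 2))
(3, 0, R4, (0, 3))
(3, 0, R7, (3,))
(3, 1, R3, (2, 3))
(3, 2, R3, (2, 3))
(3, 3, R3, (2, 3))
(4, 0, R2, (1, 2))
(4, 0, R3, (2, 3))
(4, 0, R8, (0, 3))
(4, 1, R3, (2, 3))
(4, 2, R3, (2, 3))
(4, 3, R3, (2, 3))
(5, 0, R1, (1, 2))
(5, 0, R2, (0, 1))
(5, 0, R2, (0, 2))
(5, 0, R3, (2, 3))
(5, 1, R3, (2, 3))
(5, 2, R3, (2, 3))
(5, 3, R3, (2, 3))
(5, 3, R6, (0, 3))

bar 0: v0=D3 v1=D4 v2=A4 v3=F4 downbeat m3
bar 1: v0=C3 v1=G3 v2=E4 v3=B3 downbeat M7
bar 2: v0=B2 v1=B3 v2=F4 v3=F3 downbeat TT
bar 3: v0=C3 v1=E3 v2=D4 v3=B3 downbeat M7
bar 4: v0=C3 v1=A3 v2=E4 v3=C4 downbeat P8
bar 5: v0=D3 v1=D4 v2=A4 v3=F4 downbeat m3
  -> R3 @ bar 0 tick 0 v(2, 3): A4 above F4
  -> R5 @ bar 0 tick 0 v(0, 3): opens on m3
  -> R3 @ bar 0 tick 1 v(2, 3): A4 above F4
  -> R3 @ bar 0 tick 2 v(2, 3): A4 above F4
  -> R3 @ bar 0 tick 3 v(2, 3): A4 above F4
  -> R2 @ bar 1 tick 0 v(0, 1): D3/D4 P8 -> C3/G3 P5 similar
  -> R3 @ bar 1 tick 0 v(2, 3): E4 above B3
  -> R4 @ bar 1 tick 0 v(0, 3): C3/B3 M7 untreated
  -> R7 @ bar 1 tick 0 v(3,): F4->B3 leap 6st
  -> R3 @ bar 1 tick 1 v(2, 3): E4 above B3
  -> R3 @ bar 1 tick 2 v(2, 3): E4 above B3
  -> R3 @ bar 1 tick 3 v(2, 3): E4 above B3
  -> R3 @ bar 2 tick 0 v(2, 3): F4 above F3
  -> R4 @ bar 2 tick 0 v(0, 2): B2/F4 TT untreated
  -> R4 @ bar 2 tick 0 v(0, 3): B2/F3 TT untreated
  -> R7 @ bar 2 tick 0 v(3,): B3->F3 leap 6st
  -> R3 @ bar 2 tick 1 v(2, 3): F4 above F3
  -> R3 @ bar 2 tick 2 v(2, 3): F4 above F3
  -> R3 @ bar 2 tick 3 v(2, 3): F4 above F3
  -> R3 @ bar 3 tick 0 v(2, 3): D4 above B3
  -> R4 @ bar 3 tick 0 v(0, 2): C3/D4 M2 untreated
  -> R4 @ bar 3 tick 0 v(0, 3): C3/B3 M7 untreated
  -> R7 @ bar 3 tick 0 v(3,): F3->B3 leap 6st
  -> R3 @ bar 3 tick 1 v(2, 3): D4 above B3
  -> R3 @ bar 3 tick 2 v(2, 3): D4 above B3
  -> R3 @ bar 3 tick 3 v(2, 3): D4 above B3
  -> R2 @ bar 4 tick 0 v(1, 2): E3/D4 m7 -> A3/E4 P5 similar
  -> R3 @ bar 4 tick 0 v(2, 3): E4 above C4
  -> R8 @ bar 4 tick 0 v(0, 3): penult P8 not 3rd/6th
  -> R3 @ bar 4 tick 1 v(2, 3): E4 above C4
  -> R3 @ bar 4 tick 2 v(2, 3): E4 above C4
  -> R3 @ bar 4 tick 3 v(2, 3): E4 above C4
  -> R1 @ bar 5 tick 0 v(1, 2): A3/E4 P5 -> D4/A4 P5 similar
  -> R2 @ bar 5 tick 0 v(0, 1): C3/A3 M6 -> D3/D4 P8 similar
  -> R2 @ bar 5 tick 0 v(0, 2): C3/E4 M3 -> D3/A4 P5 similar
  -> R3 @ bar 5 tick 0 v(2, 3): A4 above F4
  -> R3 @ bar 5 tick 1 v(2, 3): A4 above F4
  -> R3 @ bar 5 tick 2 v(2, 3): A4 above F4
  -> R3 @ bar 5 tick 3 v(2, 3): A4 above F4
  -> R6 @ bar 5 tick 3 v(0, 3): closes on m3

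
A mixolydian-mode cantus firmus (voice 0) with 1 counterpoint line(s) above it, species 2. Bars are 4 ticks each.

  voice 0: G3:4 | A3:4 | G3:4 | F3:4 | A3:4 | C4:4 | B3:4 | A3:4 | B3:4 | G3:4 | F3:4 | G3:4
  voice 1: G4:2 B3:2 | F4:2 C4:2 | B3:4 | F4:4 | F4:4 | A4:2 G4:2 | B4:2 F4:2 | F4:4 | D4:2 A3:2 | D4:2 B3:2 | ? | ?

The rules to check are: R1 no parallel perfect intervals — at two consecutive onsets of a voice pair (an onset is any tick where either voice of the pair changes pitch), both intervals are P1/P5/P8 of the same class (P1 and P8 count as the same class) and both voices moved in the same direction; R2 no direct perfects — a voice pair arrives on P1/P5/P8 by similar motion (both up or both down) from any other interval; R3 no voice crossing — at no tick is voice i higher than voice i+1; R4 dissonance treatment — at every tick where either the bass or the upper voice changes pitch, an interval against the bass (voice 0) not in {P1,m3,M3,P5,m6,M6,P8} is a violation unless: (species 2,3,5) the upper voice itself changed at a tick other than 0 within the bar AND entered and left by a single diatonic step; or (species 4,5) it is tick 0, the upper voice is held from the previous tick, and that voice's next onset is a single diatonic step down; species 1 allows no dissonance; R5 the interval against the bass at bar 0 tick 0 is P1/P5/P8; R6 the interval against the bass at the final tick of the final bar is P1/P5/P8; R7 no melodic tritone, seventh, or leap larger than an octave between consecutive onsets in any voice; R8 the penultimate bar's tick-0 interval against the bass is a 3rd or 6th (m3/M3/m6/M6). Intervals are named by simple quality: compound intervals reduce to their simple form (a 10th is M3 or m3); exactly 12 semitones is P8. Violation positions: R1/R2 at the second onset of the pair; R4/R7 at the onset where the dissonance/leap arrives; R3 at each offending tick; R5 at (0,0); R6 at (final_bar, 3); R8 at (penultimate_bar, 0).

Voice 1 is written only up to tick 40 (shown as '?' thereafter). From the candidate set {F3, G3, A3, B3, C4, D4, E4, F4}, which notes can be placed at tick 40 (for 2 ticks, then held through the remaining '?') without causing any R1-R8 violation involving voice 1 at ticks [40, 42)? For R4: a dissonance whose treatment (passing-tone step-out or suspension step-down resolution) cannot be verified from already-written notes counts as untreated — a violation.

{A3, D4}

F3: violates R2,R7,R8
G3: violates R4,R8
A3: legal
B3: violates R4,R8
C4: violates R8
D4: legal
E4: violates R4,R8
F4: violates R7,R8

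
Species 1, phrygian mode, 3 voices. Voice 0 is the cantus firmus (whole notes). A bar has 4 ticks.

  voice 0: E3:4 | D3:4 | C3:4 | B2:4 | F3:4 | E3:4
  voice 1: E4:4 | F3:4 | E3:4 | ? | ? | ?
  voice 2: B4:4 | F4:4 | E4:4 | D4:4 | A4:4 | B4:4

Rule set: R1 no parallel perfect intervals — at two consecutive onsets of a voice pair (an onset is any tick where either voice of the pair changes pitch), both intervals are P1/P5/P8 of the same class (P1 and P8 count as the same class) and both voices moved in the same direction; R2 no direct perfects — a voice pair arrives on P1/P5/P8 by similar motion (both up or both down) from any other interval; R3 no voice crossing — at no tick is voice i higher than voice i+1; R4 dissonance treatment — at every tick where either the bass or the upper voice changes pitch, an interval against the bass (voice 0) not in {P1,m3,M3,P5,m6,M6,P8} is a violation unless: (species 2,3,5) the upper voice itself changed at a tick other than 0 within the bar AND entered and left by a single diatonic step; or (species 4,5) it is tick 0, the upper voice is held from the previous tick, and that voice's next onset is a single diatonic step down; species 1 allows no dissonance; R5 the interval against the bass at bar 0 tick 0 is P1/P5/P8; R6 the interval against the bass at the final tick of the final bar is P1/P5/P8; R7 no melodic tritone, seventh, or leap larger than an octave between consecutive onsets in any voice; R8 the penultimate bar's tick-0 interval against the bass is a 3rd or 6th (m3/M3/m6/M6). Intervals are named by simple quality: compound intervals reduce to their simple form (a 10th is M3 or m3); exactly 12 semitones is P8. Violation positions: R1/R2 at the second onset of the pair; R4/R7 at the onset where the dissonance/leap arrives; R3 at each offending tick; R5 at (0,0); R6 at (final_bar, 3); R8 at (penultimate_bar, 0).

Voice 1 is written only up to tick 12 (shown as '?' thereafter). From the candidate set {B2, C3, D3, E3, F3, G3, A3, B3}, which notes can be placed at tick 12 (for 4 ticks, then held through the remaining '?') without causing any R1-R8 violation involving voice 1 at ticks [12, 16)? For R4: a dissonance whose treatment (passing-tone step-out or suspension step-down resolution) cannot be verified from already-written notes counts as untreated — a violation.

B2: violates R2
C3: violates R4
D3: violates R1
E3: violates R4
F3: violates R4
G3: legal
A3: violates R4
B3: legal

{B3, G3}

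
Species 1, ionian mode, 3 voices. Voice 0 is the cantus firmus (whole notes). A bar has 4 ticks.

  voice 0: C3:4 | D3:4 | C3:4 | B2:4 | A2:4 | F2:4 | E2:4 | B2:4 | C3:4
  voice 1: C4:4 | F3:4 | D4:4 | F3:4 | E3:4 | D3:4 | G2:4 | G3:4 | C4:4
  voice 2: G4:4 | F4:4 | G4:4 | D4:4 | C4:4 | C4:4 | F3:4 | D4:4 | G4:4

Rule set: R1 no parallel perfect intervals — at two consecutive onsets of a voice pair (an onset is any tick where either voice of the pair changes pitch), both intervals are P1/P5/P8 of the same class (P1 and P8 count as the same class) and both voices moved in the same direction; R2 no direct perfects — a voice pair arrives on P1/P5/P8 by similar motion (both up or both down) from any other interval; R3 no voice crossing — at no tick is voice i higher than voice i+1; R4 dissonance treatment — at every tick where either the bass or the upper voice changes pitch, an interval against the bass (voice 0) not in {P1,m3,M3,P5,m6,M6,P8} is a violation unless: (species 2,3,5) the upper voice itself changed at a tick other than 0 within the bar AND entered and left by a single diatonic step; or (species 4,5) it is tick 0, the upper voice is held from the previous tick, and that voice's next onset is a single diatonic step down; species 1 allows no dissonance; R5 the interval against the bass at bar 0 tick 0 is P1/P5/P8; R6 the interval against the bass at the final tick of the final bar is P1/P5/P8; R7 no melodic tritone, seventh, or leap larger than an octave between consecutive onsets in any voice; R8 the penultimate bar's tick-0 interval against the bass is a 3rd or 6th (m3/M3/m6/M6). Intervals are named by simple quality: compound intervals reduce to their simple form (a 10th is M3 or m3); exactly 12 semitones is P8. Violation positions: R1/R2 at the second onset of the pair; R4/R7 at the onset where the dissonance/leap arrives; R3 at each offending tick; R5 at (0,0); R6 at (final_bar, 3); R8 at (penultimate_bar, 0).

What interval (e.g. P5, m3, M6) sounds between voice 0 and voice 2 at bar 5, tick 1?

voice 0=F2 voice 2=C4 -> P5

P5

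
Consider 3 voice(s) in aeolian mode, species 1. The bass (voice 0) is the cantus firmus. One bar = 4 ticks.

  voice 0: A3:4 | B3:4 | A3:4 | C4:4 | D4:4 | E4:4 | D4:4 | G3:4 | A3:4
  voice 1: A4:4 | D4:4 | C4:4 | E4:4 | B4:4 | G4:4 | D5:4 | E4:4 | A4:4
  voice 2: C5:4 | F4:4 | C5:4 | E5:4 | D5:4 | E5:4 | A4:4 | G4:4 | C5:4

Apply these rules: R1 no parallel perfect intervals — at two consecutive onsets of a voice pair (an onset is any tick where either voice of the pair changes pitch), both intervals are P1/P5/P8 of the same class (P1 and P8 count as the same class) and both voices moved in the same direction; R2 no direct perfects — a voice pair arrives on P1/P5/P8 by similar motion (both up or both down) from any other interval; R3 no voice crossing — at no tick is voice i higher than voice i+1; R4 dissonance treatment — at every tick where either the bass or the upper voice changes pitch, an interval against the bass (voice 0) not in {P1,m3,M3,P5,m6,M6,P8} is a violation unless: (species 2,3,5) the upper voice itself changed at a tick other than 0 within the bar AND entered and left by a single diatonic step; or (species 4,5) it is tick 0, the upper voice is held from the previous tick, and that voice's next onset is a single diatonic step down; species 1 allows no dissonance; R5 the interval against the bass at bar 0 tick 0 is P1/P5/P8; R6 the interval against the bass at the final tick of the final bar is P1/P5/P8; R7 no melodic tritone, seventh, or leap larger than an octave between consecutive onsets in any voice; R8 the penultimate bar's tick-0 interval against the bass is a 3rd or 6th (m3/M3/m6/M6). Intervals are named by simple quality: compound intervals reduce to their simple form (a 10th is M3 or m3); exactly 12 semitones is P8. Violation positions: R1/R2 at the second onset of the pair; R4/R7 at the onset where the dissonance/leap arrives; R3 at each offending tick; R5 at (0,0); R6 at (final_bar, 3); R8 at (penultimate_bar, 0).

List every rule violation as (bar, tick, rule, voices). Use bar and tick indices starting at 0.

bar 0: v0=A3 v1=A4 v2=C5 downbeat m3
bar 1: v0=B3 v1=D4 v2=F4 downbeat TT
bar 2: v0=A3 v1=C4 v2=C5 downbeat m3
bar 3: v0=C4 v1=E4 v2=E5 downbeat M3
bar 4: v0=D4 v1=B4 v2=D5 downbeat P8
bar 5: v0=E4 v1=G4 v2=E5 downbeat P8
bar 6: v0=D4 v1=D5 v2=A4 downbeat P5
bar 7: v0=G3 v1=E4 v2=G4 downbeat P8
bar 8: v0=A3 v1=A4 v2=C5 downbeat m3
  -> R5 @ bar 0 tick 0 v(0, 2): opens on m3
  -> R4 @ bar 1 tick 0 v(0, 2): B3/F4 TT untreated
  -> R1 @ bar 3 tick 0 v(1, 2): C4/C5 P8 -> E4/E5 P8 similar
  -> R1 @ bar 5 tick 0 v(0, 2): D4/D5 P8 -> E4/E5 P8 similar
  -> R2 @ bar 6 tick 0 v(0, 2): E4/E5 P8 -> D4/A4 P5 similar
  -> R3 @ bar 6 tick 0 v(1, 2): D5 above A4
  -> R3 @ bar 6 tick 1 v(1, 2): D5 above A4
  -> R3 @ bar 6 tick 2 v(1, 2): D5 above A4
  -> R3 @ bar 6 tick 3 v(1, 2): D5 above A4
  -> R2 @ bar 7 tick 0 v(0, 2): D4/A4 P5 -> G3/G4 P8 similar
  -> R7 @ bar 7 tick 0 v(1,): D5->E4 leap 10st
  -> R8 @ bar 7 tick 0 v(0, 2): penult P8 not 3rd/6th
  -> R2 @ bar 8 tick 0 v(0, 1): G3/E4 M6 -> A3/A4 P8 similar
  -> R6 @ bar 8 tick 3 v(0, 2): closes on m3

(0, 0, R5, (0, 2))
(1, 0, R4, (0, 2))
(3, 0, R1, (1, 2))
(5, 0, R1, (0, 2))
(6, 0, R2, (0, 2))
(6, 0, R3, (1, 2))
(6, 1, R3, (1, 2))
(6, 2, R3, (1, 2))
(6, 3, R3, (1, 2))
(7, 0, R2, (0, 2))
(7, 0, R7, (1,))
(7, 0, R8, (0, 2))
(8, 0, R2, (0, 1))
(8, 3, R6, (0, 2))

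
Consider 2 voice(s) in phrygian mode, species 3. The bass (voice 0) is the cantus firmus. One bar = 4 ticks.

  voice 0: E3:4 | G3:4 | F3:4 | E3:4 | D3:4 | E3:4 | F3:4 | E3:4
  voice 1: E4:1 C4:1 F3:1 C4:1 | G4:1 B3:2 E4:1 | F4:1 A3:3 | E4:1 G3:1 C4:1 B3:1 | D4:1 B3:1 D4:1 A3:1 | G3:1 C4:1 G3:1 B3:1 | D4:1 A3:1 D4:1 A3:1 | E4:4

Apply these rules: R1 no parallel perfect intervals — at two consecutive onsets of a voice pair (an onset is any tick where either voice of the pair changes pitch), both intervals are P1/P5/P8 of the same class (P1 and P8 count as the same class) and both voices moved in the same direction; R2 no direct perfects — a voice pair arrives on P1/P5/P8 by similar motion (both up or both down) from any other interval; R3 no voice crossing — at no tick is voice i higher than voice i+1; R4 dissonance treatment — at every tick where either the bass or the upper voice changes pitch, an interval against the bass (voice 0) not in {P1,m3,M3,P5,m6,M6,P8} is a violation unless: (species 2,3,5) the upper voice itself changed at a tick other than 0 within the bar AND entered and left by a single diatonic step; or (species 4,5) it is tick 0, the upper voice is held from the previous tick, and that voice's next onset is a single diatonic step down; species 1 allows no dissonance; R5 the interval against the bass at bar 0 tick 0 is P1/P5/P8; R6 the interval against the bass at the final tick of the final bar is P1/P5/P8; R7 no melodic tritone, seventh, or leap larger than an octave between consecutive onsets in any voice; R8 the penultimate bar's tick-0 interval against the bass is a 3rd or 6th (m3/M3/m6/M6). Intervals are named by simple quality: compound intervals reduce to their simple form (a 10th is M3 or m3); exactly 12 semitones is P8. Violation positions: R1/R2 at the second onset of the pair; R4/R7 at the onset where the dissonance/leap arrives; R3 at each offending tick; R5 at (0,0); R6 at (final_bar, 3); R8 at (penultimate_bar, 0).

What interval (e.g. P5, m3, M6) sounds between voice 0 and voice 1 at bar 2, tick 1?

voice 0=F3 voice 1=A3 -> M3

M3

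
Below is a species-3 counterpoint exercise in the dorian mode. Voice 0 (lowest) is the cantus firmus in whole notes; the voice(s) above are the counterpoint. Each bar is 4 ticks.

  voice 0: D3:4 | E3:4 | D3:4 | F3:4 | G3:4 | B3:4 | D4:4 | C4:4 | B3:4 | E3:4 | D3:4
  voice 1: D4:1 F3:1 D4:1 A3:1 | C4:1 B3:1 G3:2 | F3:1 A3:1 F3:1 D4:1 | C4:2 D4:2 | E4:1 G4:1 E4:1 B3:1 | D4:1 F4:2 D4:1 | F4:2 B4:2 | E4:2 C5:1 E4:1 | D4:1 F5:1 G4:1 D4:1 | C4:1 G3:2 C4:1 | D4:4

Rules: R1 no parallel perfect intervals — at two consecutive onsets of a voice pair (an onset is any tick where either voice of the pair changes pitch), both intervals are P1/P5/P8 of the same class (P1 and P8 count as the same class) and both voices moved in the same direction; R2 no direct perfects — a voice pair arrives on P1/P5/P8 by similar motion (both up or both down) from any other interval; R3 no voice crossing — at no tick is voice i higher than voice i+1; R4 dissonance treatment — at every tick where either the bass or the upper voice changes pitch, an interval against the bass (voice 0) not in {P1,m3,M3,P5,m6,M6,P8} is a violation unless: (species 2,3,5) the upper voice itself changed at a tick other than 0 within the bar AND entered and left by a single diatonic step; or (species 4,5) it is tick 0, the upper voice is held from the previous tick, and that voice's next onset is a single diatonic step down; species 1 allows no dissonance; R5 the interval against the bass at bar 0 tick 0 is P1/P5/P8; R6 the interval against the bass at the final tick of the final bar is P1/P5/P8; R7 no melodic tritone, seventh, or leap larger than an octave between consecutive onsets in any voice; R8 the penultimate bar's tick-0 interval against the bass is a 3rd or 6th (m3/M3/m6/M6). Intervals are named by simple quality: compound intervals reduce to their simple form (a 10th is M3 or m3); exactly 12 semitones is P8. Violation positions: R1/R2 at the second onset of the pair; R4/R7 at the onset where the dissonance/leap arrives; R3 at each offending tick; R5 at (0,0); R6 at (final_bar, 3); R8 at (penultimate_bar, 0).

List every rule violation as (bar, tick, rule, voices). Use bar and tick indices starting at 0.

bar 0: v0=D3 v1=D4 downbeat P8
bar 1: v0=E3 v1=C4 downbeat m6
bar 2: v0=D3 v1=F3 downbeat m3
bar 3: v0=F3 v1=C4 downbeat P5
bar 4: v0=G3 v1=E4 downbeat M6
bar 5: v0=B3 v1=D4 downbeat m3
bar 6: v0=D4 v1=F4 downbeat m3
bar 7: v0=C4 v1=E4 downbeat M3
bar 8: v0=B3 v1=D4 downbeat m3
bar 9: v0=E3 v1=C4 downbeat m6
bar 10: v0=D3 v1=D4 downbeat P8
  -> R4 @ bar 5 tick 1 v(0, 1): B3/F4 TT untreated
  -> R7 @ bar 6 tick 2 v(1,): F4->B4 leap 6st
  -> R4 @ bar 8 tick 1 v(0, 1): B3/F5 TT untreated
  -> R7 @ bar 8 tick 1 v(1,): D4->F5 leap 15st
  -> R7 @ bar 8 tick 2 v(1,): F5->G4 leap 10st

(5, 1, R4, (0, 1))
(6, 2, R7, (1,))
(8, 1, R4, (0, 1))
(8, 1, R7, (1,))
(8, 2, R7, (1,))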